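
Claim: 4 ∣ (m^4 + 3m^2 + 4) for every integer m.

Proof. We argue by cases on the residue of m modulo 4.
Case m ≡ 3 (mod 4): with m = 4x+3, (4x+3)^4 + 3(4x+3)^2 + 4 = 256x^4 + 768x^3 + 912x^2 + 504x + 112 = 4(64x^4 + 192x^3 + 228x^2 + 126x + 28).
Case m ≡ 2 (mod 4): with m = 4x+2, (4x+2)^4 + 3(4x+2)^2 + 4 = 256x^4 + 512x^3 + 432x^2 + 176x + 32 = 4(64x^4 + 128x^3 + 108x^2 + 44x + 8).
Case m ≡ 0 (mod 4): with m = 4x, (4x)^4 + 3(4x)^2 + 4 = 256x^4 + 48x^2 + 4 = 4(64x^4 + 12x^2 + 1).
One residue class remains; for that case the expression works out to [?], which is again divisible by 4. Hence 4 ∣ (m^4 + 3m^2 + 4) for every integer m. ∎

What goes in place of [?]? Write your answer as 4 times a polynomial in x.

4(64x^4 + 64x^3 + 36x^2 + 10x + 2)

The residues treated are {3, 2, 0}, so the missing case is m ≡ 1 (mod 4); write m = 4x+1.
Then (4x+1)^4 + 3(4x+1)^2 + 4 = 256x^4 + 256x^3 + 144x^2 + 40x + 8 = 4(64x^4 + 64x^3 + 36x^2 + 10x + 2).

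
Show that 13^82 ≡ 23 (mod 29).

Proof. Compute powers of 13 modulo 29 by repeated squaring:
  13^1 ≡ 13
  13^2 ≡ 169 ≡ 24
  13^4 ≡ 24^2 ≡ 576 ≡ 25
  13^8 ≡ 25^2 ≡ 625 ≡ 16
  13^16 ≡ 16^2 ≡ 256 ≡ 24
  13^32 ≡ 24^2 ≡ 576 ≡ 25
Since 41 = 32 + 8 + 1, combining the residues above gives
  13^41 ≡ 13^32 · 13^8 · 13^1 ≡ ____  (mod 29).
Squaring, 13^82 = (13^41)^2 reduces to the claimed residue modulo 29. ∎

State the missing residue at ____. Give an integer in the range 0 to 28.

9

13^32 · 13^8 · 13^1 ≡ 25 · 16 · 13 = 5200.
5200 mod 29 = 9, so 13^41 ≡ 9 (mod 29).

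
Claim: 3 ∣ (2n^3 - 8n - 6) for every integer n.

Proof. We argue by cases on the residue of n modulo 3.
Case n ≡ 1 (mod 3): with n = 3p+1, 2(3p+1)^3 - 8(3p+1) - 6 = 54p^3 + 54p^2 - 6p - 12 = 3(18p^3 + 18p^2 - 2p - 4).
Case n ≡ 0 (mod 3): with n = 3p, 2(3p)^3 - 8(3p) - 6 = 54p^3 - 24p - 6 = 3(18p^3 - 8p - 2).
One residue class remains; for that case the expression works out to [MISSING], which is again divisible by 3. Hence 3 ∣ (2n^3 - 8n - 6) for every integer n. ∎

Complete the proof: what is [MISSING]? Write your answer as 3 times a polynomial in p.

Only n ≡ 2 (mod 3) is unaccounted for. Put n = 3p+2:
2(3p+2)^3 - 8(3p+2) - 6 expands to 54p^3 + 108p^2 + 48p - 6,
and factoring out 3 leaves 3(18p^3 + 36p^2 + 16p - 2).

3(18p^3 + 36p^2 + 16p - 2)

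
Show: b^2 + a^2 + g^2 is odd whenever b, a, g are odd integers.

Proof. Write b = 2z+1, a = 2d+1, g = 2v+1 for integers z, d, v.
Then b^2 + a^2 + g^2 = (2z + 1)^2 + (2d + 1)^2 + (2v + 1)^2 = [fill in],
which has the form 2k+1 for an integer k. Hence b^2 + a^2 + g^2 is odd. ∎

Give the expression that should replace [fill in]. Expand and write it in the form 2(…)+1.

2(2d^2 + 2d + 2v^2 + 2v + 2z^2 + 2z + 1) + 1

(2z + 1)^2 + (2d + 1)^2 + (2v + 1)^2 = 4d^2 + 4d + 4v^2 + 4v + 4z^2 + 4z + 3
= 2(2d^2 + 2d + 2v^2 + 2v + 2z^2 + 2z + 1) + 1.
Since 2d^2 + 2d + 2v^2 + 2v + 2z^2 + 2z + 1 is an integer, the sum of squares is of the form 2k+1 for an integer k.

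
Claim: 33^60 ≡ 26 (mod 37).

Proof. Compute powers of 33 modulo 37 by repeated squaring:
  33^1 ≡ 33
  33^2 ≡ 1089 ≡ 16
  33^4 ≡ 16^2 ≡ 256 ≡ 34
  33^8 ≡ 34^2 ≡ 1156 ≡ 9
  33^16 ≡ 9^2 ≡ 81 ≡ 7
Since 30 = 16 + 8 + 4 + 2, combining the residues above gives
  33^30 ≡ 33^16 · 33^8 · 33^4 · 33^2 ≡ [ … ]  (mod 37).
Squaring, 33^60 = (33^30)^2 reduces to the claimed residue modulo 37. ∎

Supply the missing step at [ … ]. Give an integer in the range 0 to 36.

33^16 · 33^8 · 33^4 · 33^2 ≡ 7 · 9 · 34 · 16 = 34272.
34272 mod 37 = 10, so 33^30 ≡ 10 (mod 37).

10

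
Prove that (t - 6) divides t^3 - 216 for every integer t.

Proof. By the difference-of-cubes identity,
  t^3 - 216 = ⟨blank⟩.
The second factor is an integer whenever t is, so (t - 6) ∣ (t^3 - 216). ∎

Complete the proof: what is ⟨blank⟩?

(t - 6)(t^2 + 6t + 36)

a^3 - b^3 = (a - b)(a^2 + ab + b^2). With a = t, b = 6:
t^3 - 216 = (t - 6)(t^2 + 6t + 36).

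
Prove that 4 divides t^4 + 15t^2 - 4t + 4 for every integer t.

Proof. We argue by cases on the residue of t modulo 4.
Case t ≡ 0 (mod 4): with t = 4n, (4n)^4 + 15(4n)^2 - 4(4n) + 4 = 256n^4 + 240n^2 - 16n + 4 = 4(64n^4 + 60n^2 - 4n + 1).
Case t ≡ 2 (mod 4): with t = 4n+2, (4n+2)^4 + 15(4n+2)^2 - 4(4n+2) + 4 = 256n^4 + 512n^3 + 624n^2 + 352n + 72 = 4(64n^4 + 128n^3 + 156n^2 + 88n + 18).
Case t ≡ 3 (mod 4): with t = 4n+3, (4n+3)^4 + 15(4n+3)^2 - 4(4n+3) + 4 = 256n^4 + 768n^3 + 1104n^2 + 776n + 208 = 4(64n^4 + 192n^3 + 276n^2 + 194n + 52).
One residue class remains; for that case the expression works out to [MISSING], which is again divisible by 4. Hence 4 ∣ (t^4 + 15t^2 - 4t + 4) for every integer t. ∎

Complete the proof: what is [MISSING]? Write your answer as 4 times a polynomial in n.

4(64n^4 + 64n^3 + 84n^2 + 30n + 4)

The residues treated are {0, 2, 3}, so the missing case is t ≡ 1 (mod 4); write t = 4n+1.
Then (4n+1)^4 + 15(4n+1)^2 - 4(4n+1) + 4 = 256n^4 + 256n^3 + 336n^2 + 120n + 16 = 4(64n^4 + 64n^3 + 84n^2 + 30n + 4).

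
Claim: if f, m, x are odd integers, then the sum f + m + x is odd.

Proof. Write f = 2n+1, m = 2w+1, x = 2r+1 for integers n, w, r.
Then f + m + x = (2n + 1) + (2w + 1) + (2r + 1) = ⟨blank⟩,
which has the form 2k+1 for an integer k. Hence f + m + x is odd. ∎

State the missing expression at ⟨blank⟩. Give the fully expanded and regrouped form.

Expanding: (2n + 1) + (2w + 1) + (2r + 1) = 2n + 2r + 2w + 3.
Every term except the constant is even, so this is 2(n + r + w + 1) + 1,
and n + r + w + 1 ∈ ℤ gives the required form.

2(n + r + w + 1) + 1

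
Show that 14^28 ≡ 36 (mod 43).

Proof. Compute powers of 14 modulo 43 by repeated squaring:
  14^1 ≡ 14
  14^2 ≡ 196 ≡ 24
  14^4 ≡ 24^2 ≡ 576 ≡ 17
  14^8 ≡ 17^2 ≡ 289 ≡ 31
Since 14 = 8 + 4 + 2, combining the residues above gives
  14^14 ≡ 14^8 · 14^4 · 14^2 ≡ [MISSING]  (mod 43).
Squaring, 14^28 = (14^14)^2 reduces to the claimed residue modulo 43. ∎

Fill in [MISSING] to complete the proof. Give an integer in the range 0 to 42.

6

14^8 · 14^4 · 14^2 ≡ 31 · 17 · 24 = 12648.
12648 mod 43 = 6, so 14^14 ≡ 6 (mod 43).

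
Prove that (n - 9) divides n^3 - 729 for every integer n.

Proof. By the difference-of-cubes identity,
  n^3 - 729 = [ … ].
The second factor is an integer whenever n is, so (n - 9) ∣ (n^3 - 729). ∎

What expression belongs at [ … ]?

(n - 9)(n^2 + 9n + 81)

a^3 - b^3 = (a - b)(a^2 + ab + b^2). With a = n, b = 9:
n^3 - 729 = (n - 9)(n^2 + 9n + 81).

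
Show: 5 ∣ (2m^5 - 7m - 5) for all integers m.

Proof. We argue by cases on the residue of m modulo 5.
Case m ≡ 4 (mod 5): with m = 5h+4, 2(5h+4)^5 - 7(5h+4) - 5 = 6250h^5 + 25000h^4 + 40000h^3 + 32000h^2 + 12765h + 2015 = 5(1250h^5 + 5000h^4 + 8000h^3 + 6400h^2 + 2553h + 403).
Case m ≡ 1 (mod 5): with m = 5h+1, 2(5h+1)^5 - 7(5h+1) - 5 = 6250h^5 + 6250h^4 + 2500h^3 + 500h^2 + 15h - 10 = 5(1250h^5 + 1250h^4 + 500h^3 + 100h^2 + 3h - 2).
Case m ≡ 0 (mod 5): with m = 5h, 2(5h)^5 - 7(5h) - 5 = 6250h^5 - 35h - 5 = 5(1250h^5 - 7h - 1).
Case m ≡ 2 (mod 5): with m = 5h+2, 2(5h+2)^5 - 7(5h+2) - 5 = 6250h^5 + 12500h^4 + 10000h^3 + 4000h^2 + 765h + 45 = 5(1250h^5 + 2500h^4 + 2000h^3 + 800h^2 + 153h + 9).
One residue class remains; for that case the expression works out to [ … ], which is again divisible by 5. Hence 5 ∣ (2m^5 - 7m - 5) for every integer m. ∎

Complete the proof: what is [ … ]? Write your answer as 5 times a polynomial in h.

The residues treated are {4, 1, 0, 2}, so the missing case is m ≡ 3 (mod 5); write m = 5h+3.
Then 2(5h+3)^5 - 7(5h+3) - 5 = 6250h^5 + 18750h^4 + 22500h^3 + 13500h^2 + 4015h + 460 = 5(1250h^5 + 3750h^4 + 4500h^3 + 2700h^2 + 803h + 92).

5(1250h^5 + 3750h^4 + 4500h^3 + 2700h^2 + 803h + 92)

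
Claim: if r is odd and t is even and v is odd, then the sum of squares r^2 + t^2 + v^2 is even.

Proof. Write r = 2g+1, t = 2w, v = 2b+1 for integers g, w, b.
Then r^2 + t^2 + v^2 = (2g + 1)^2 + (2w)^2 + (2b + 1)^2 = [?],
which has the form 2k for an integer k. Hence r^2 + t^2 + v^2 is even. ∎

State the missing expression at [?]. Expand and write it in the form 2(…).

(2g + 1)^2 + (2w)^2 + (2b + 1)^2 = 4b^2 + 4b + 4g^2 + 4g + 4w^2 + 2
= 2(2b^2 + 2b + 2g^2 + 2g + 2w^2 + 1).
Since 2b^2 + 2b + 2g^2 + 2g + 2w^2 + 1 is an integer, the sum of squares is of the form 2k for an integer k.

2(2b^2 + 2b + 2g^2 + 2g + 2w^2 + 1)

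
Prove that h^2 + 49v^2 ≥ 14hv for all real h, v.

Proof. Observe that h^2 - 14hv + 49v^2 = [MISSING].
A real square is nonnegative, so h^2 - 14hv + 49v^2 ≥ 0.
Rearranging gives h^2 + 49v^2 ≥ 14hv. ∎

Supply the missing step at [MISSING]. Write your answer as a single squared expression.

(h - 7v)^2

The leading and trailing coefficients are 1^2 and 7^2, and 14 = 2·1·7, so the trinomial is (h - 7v)^2.
Hence h^2 - 14hv + 49v^2 ≥ 0.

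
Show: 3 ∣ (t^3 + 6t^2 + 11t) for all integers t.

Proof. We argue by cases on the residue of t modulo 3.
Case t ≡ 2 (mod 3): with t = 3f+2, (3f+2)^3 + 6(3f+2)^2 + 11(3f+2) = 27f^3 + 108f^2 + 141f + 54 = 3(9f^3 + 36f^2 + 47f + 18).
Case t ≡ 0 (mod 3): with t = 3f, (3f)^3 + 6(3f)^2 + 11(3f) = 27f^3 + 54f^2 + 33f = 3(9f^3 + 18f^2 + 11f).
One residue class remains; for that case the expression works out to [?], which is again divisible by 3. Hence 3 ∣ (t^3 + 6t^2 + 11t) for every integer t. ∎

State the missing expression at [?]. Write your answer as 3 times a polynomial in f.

3(9f^3 + 27f^2 + 26f + 6)

Only t ≡ 1 (mod 3) is unaccounted for. Put t = 3f+1:
(3f+1)^3 + 6(3f+1)^2 + 11(3f+1) expands to 27f^3 + 81f^2 + 78f + 18,
and factoring out 3 leaves 3(9f^3 + 27f^2 + 26f + 6).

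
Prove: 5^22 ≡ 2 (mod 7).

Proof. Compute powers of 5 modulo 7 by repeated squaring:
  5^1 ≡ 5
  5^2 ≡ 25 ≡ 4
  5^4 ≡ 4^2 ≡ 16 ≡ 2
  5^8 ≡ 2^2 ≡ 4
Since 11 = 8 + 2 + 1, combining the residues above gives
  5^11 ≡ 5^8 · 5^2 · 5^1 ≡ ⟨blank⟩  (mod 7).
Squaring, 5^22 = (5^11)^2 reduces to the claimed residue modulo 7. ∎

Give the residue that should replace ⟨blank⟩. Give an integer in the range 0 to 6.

5^8 · 5^2 · 5^1 ≡ 4 · 4 · 5 = 80.
80 mod 7 = 3, so 5^11 ≡ 3 (mod 7).

3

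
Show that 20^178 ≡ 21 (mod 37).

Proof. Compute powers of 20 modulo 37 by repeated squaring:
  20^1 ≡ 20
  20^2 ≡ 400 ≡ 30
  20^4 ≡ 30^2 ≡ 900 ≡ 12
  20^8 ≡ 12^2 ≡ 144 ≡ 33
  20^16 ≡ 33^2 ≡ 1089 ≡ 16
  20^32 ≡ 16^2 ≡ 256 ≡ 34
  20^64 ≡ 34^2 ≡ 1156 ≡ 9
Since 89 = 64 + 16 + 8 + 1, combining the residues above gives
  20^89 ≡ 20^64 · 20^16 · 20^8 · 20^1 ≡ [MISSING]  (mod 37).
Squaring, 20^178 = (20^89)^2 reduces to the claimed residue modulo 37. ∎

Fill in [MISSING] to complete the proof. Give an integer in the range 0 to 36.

24

20^64 · 20^16 · 20^8 · 20^1 ≡ 9 · 16 · 33 · 20 = 95040.
95040 mod 37 = 24, so 20^89 ≡ 24 (mod 37).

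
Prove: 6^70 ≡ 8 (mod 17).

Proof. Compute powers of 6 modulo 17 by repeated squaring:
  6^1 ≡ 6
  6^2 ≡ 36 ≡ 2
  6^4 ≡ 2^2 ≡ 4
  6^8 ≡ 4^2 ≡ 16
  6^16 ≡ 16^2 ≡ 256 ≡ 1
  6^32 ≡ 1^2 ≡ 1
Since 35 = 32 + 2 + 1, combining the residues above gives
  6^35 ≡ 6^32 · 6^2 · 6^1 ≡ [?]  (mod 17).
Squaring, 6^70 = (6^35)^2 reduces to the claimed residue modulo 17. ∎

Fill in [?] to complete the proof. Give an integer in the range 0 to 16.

12

Multiply the listed residues: 1 · 2 · 6 = 2 → 12.
Reducing modulo 17: 12 = 0·17 + 12, so 6^35 ≡ 12.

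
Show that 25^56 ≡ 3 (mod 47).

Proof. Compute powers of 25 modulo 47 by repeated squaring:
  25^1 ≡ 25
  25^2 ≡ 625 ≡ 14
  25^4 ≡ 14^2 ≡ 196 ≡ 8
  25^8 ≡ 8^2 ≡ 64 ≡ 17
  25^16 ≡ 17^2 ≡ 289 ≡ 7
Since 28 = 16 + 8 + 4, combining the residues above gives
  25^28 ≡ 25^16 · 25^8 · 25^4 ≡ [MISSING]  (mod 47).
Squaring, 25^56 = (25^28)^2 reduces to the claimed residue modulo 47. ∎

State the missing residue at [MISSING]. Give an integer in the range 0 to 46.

12

Multiply the listed residues: 7 · 17 · 8 = 119 → 952.
Reducing modulo 47: 952 = 20·47 + 12, so 25^28 ≡ 12.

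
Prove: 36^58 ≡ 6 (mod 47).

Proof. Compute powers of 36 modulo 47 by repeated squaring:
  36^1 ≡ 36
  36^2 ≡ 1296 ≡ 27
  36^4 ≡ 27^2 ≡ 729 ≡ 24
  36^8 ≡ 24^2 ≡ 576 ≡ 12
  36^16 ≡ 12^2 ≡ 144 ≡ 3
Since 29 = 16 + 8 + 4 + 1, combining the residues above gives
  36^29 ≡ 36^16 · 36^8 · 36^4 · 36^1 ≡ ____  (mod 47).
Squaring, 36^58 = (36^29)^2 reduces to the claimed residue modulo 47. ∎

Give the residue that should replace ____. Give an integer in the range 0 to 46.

Multiply the listed residues: 3 · 12 · 24 · 36 = 36 → 864 → 31104.
Reducing modulo 47: 31104 = 661·47 + 37, so 36^29 ≡ 37.

37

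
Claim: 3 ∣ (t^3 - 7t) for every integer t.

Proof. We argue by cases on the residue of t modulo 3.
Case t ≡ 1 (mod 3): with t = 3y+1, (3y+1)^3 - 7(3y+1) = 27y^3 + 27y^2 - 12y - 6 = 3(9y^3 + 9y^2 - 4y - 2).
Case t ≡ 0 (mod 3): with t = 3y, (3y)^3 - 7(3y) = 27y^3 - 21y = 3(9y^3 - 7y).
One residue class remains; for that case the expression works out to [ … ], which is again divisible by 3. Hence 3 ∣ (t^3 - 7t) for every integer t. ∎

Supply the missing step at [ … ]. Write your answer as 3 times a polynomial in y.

Only t ≡ 2 (mod 3) is unaccounted for. Put t = 3y+2:
(3y+2)^3 - 7(3y+2) expands to 27y^3 + 54y^2 + 15y - 6,
and factoring out 3 leaves 3(9y^3 + 18y^2 + 5y - 2).

3(9y^3 + 18y^2 + 5y - 2)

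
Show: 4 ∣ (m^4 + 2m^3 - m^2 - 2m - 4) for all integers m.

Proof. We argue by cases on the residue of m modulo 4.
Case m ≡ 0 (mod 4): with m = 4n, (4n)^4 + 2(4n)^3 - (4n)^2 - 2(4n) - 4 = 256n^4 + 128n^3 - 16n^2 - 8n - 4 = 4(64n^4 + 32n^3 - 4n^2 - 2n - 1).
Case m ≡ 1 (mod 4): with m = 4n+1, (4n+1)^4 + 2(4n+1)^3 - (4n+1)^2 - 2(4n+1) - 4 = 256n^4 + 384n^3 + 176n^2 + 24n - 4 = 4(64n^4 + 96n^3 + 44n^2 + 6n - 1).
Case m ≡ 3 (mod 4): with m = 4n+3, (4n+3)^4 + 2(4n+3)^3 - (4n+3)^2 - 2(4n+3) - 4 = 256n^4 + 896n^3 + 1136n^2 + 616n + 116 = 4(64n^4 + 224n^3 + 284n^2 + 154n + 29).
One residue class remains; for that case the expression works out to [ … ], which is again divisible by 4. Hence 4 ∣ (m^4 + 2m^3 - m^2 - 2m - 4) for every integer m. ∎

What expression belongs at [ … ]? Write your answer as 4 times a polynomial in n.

Only m ≡ 2 (mod 4) is unaccounted for. Put m = 4n+2:
(4n+2)^4 + 2(4n+2)^3 - (4n+2)^2 - 2(4n+2) - 4 expands to 256n^4 + 640n^3 + 560n^2 + 200n + 20,
and factoring out 4 leaves 4(64n^4 + 160n^3 + 140n^2 + 50n + 5).

4(64n^4 + 160n^3 + 140n^2 + 50n + 5)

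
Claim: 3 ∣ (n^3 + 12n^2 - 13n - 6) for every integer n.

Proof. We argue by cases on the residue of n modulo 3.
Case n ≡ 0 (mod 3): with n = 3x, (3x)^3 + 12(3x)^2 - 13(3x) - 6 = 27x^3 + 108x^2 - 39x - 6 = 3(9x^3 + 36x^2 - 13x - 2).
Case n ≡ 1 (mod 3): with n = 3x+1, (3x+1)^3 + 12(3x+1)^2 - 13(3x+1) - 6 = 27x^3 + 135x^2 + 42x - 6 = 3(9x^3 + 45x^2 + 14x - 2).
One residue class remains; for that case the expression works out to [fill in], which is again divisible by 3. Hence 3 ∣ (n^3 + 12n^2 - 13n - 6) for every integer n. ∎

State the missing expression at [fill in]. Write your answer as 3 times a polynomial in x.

3(9x^3 + 54x^2 + 47x + 8)

Only n ≡ 2 (mod 3) is unaccounted for. Put n = 3x+2:
(3x+2)^3 + 12(3x+2)^2 - 13(3x+2) - 6 expands to 27x^3 + 162x^2 + 141x + 24,
and factoring out 3 leaves 3(9x^3 + 54x^2 + 47x + 8).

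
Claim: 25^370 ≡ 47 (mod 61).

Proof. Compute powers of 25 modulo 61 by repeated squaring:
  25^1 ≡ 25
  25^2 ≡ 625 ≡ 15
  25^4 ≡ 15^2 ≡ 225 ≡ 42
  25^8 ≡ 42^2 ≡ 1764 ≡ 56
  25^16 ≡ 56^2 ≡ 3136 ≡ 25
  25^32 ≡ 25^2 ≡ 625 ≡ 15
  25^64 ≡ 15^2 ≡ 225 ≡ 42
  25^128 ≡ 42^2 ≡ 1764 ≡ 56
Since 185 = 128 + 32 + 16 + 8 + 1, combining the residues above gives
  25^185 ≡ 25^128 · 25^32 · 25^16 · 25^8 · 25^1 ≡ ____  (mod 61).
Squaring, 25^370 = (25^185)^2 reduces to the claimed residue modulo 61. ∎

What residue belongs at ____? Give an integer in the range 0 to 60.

13

25^128 · 25^32 · 25^16 · 25^8 · 25^1 ≡ 56 · 15 · 25 · 56 · 25 = 29400000.
29400000 mod 61 = 13, so 25^185 ≡ 13 (mod 61).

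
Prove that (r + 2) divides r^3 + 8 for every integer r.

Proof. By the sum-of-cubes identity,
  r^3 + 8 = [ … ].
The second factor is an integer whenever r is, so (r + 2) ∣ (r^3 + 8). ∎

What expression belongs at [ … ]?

(r + 2)(r^2 - 2r + 4)

a^3 + b^3 = (a + b)(a^2 - ab + b^2). With a = r, b = 2:
r^3 + 8 = (r + 2)(r^2 - 2r + 4).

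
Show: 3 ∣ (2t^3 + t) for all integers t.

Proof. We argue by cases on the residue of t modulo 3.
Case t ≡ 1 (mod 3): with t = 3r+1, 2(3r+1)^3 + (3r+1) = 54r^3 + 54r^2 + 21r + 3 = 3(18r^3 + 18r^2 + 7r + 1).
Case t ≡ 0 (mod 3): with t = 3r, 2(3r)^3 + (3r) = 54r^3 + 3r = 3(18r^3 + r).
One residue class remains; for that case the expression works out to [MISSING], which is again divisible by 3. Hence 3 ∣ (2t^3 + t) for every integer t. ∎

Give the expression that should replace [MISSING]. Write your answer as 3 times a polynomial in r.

Only t ≡ 2 (mod 3) is unaccounted for. Put t = 3r+2:
2(3r+2)^3 + (3r+2) expands to 54r^3 + 108r^2 + 75r + 18,
and factoring out 3 leaves 3(18r^3 + 36r^2 + 25r + 6).

3(18r^3 + 36r^2 + 25r + 6)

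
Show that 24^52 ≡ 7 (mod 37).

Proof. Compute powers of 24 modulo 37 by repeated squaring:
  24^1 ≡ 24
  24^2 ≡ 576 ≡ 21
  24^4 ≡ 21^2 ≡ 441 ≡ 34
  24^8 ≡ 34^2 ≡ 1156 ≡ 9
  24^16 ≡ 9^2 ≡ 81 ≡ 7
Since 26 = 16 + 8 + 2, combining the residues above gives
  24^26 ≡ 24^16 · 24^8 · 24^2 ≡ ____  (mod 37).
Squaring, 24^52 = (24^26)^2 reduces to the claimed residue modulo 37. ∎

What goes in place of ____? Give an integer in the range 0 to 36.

24^16 · 24^8 · 24^2 ≡ 7 · 9 · 21 = 1323.
1323 mod 37 = 28, so 24^26 ≡ 28 (mod 37).

28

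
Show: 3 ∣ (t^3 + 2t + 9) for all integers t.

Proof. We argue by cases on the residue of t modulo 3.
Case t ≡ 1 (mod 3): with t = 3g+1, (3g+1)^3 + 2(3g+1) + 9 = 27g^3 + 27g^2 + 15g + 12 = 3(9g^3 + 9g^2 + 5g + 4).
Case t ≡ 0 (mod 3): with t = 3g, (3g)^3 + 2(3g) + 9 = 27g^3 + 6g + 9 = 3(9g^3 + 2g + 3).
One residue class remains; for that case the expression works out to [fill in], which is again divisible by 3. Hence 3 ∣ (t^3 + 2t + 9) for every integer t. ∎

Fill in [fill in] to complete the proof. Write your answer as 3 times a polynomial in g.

3(9g^3 + 18g^2 + 14g + 7)

The residues treated are {1, 0}, so the missing case is t ≡ 2 (mod 3); write t = 3g+2.
Then (3g+2)^3 + 2(3g+2) + 9 = 27g^3 + 54g^2 + 42g + 21 = 3(9g^3 + 18g^2 + 14g + 7).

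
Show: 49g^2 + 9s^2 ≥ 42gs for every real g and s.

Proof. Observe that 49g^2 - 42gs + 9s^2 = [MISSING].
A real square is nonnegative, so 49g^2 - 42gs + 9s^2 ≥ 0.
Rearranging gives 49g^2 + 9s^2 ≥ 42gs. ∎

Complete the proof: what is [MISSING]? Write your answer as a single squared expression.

(7g - 3s)^2

The leading and trailing coefficients are 7^2 and 3^2, and 42 = 2·7·3, so the trinomial is (7g - 3s)^2.
Hence 49g^2 - 42gs + 9s^2 ≥ 0.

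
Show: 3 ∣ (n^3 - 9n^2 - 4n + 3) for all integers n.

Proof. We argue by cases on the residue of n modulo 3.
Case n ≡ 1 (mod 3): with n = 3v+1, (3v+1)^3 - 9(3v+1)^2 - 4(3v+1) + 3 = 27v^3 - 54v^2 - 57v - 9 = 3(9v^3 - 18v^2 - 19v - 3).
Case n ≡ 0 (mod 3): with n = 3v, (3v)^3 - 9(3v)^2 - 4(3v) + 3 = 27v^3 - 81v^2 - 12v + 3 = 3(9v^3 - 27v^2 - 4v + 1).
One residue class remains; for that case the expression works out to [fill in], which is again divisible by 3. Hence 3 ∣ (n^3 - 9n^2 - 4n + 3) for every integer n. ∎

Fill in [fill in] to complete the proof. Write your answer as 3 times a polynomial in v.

3(9v^3 - 9v^2 - 28v - 11)

Only n ≡ 2 (mod 3) is unaccounted for. Put n = 3v+2:
(3v+2)^3 - 9(3v+2)^2 - 4(3v+2) + 3 expands to 27v^3 - 27v^2 - 84v - 33,
and factoring out 3 leaves 3(9v^3 - 9v^2 - 28v - 11).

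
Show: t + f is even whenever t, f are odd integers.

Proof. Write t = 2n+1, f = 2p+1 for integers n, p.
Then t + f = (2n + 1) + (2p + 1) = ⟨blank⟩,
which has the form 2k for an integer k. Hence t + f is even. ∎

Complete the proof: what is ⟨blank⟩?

Expanding: (2n + 1) + (2p + 1) = 2n + 2p + 2.
Every term is even; pulling out the factor of 2 gives 2(n + p + 1).

2(n + p + 1)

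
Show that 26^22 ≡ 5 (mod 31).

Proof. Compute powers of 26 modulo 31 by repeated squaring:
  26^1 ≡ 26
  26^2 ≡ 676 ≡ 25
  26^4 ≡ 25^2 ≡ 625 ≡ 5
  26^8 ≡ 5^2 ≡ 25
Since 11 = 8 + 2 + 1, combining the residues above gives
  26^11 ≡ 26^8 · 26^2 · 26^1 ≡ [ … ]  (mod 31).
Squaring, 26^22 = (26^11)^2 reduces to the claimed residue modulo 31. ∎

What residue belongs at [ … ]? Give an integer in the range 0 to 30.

6

Multiply the listed residues: 25 · 25 · 26 = 625 → 16250.
Reducing modulo 31: 16250 = 524·31 + 6, so 26^11 ≡ 6.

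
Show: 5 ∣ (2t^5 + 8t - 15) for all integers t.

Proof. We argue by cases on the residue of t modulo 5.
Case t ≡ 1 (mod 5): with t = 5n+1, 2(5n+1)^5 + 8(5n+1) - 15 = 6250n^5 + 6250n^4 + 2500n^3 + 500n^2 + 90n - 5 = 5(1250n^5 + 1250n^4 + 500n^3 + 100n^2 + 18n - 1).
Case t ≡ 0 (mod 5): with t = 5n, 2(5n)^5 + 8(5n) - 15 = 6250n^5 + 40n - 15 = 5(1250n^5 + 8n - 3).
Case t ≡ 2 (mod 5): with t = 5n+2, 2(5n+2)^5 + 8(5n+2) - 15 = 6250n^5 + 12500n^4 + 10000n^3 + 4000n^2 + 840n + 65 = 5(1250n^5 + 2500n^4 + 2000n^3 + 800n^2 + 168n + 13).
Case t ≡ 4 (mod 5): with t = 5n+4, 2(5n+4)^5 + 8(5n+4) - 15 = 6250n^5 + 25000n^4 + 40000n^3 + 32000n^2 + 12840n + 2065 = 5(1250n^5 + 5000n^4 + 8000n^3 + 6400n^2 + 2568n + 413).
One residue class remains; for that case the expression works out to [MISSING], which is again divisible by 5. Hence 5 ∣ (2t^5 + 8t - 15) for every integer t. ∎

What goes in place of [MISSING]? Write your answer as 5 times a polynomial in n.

Only t ≡ 3 (mod 5) is unaccounted for. Put t = 5n+3:
2(5n+3)^5 + 8(5n+3) - 15 expands to 6250n^5 + 18750n^4 + 22500n^3 + 13500n^2 + 4090n + 495,
and factoring out 5 leaves 5(1250n^5 + 3750n^4 + 4500n^3 + 2700n^2 + 818n + 99).

5(1250n^5 + 3750n^4 + 4500n^3 + 2700n^2 + 818n + 99)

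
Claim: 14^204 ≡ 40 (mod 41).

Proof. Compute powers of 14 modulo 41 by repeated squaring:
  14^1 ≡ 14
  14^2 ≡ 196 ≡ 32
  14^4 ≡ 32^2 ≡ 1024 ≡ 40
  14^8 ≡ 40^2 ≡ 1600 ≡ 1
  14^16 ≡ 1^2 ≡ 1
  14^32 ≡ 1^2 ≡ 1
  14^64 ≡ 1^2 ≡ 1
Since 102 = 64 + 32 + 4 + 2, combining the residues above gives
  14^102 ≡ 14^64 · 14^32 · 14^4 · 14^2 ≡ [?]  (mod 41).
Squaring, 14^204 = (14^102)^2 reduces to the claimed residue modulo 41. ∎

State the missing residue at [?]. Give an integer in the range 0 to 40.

9

14^64 · 14^32 · 14^4 · 14^2 ≡ 1 · 1 · 40 · 32 = 1280.
1280 mod 41 = 9, so 14^102 ≡ 9 (mod 41).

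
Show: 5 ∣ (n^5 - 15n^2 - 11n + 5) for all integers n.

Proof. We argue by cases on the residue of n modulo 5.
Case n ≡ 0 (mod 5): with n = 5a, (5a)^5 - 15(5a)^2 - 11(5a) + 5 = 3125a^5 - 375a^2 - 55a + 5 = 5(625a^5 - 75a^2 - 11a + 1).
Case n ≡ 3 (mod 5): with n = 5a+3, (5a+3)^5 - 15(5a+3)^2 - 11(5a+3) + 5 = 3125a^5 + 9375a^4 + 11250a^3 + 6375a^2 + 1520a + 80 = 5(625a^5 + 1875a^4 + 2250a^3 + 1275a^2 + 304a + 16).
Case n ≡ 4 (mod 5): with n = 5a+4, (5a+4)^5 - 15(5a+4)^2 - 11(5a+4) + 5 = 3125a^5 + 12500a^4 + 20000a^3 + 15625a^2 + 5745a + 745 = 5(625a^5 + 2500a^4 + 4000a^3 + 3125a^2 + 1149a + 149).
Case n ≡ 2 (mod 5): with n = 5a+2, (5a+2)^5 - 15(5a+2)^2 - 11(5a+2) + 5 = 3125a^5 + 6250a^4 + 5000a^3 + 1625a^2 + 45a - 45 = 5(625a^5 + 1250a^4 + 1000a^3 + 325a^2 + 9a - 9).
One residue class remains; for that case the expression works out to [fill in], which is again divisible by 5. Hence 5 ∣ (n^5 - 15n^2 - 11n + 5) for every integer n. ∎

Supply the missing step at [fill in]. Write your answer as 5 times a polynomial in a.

The residues treated are {0, 3, 4, 2}, so the missing case is n ≡ 1 (mod 5); write n = 5a+1.
Then (5a+1)^5 - 15(5a+1)^2 - 11(5a+1) + 5 = 3125a^5 + 3125a^4 + 1250a^3 - 125a^2 - 180a - 20 = 5(625a^5 + 625a^4 + 250a^3 - 25a^2 - 36a - 4).

5(625a^5 + 625a^4 + 250a^3 - 25a^2 - 36a - 4)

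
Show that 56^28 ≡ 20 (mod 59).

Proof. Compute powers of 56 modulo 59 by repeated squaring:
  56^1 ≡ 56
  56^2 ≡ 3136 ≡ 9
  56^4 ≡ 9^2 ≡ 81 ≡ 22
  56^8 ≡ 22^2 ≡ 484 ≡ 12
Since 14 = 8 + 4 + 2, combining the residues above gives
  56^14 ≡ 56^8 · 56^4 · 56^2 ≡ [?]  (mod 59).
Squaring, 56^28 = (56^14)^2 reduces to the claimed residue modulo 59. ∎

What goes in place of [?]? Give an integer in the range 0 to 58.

Multiply the listed residues: 12 · 22 · 9 = 264 → 2376.
Reducing modulo 59: 2376 = 40·59 + 16, so 56^14 ≡ 16.

16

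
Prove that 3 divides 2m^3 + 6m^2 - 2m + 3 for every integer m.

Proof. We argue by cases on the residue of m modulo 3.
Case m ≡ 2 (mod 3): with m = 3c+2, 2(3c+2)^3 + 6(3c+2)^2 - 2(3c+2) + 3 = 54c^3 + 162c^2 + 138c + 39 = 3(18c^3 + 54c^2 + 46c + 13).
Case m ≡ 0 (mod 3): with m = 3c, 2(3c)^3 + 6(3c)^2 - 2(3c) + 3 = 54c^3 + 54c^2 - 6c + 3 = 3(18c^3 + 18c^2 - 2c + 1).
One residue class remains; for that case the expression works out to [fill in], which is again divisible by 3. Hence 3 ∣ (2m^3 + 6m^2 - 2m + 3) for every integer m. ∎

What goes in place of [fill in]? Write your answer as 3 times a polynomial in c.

Only m ≡ 1 (mod 3) is unaccounted for. Put m = 3c+1:
2(3c+1)^3 + 6(3c+1)^2 - 2(3c+1) + 3 expands to 54c^3 + 108c^2 + 48c + 9,
and factoring out 3 leaves 3(18c^3 + 36c^2 + 16c + 3).

3(18c^3 + 36c^2 + 16c + 3)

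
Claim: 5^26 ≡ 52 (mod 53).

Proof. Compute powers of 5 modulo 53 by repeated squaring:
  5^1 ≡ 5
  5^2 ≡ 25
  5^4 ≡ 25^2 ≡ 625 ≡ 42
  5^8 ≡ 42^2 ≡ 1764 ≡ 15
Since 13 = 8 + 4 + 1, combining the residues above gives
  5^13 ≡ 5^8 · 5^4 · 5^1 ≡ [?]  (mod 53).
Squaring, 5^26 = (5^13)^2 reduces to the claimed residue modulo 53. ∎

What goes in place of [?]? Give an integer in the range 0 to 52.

23

Multiply the listed residues: 15 · 42 · 5 = 630 → 3150.
Reducing modulo 53: 3150 = 59·53 + 23, so 5^13 ≡ 23.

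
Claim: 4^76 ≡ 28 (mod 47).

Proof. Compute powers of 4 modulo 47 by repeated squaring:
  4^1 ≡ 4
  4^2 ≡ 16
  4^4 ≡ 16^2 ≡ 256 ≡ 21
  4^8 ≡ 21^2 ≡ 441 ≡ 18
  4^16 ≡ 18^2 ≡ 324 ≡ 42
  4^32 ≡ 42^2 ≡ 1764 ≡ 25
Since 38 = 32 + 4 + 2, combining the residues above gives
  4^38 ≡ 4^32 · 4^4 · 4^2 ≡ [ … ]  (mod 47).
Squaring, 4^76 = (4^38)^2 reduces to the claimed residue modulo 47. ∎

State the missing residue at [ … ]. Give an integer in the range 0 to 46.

4^32 · 4^4 · 4^2 ≡ 25 · 21 · 16 = 8400.
8400 mod 47 = 34, so 4^38 ≡ 34 (mod 47).

34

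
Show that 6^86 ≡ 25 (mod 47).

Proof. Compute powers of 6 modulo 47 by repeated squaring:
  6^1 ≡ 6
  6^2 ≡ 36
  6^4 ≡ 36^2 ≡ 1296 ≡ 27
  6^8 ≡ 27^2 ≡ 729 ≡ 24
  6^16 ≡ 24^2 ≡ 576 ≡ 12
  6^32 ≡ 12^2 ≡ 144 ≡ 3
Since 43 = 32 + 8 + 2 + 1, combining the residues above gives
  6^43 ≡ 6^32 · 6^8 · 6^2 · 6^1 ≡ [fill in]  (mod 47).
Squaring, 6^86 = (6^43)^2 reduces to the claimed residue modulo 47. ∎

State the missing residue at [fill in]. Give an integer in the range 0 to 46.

6^32 · 6^8 · 6^2 · 6^1 ≡ 3 · 24 · 36 · 6 = 15552.
15552 mod 47 = 42, so 6^43 ≡ 42 (mod 47).

42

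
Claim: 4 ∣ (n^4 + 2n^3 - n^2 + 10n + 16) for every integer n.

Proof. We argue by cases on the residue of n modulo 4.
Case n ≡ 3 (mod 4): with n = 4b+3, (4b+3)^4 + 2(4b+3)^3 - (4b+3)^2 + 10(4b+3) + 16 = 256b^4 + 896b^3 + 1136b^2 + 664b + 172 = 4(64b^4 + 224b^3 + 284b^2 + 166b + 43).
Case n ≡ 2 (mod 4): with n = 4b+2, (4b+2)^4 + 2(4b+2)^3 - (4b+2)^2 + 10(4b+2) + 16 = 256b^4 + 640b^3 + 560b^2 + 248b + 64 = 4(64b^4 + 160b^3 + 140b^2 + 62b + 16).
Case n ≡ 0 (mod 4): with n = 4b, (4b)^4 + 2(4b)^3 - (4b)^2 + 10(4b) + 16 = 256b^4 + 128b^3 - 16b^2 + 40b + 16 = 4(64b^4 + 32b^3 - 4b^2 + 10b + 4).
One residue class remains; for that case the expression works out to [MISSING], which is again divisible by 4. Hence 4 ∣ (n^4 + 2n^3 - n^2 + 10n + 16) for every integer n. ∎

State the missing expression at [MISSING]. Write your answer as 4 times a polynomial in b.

4(64b^4 + 96b^3 + 44b^2 + 18b + 7)

The residues treated are {3, 2, 0}, so the missing case is n ≡ 1 (mod 4); write n = 4b+1.
Then (4b+1)^4 + 2(4b+1)^3 - (4b+1)^2 + 10(4b+1) + 16 = 256b^4 + 384b^3 + 176b^2 + 72b + 28 = 4(64b^4 + 96b^3 + 44b^2 + 18b + 7).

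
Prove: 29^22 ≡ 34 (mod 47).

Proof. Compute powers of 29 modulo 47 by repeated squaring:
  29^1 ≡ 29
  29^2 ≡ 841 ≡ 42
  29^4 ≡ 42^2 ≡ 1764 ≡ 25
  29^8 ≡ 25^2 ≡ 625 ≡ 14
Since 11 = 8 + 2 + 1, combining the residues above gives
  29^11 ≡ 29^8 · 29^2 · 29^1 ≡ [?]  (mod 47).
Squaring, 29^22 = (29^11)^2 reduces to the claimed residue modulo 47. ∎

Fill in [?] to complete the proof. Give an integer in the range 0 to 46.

38

Multiply the listed residues: 14 · 42 · 29 = 588 → 17052.
Reducing modulo 47: 17052 = 362·47 + 38, so 29^11 ≡ 38.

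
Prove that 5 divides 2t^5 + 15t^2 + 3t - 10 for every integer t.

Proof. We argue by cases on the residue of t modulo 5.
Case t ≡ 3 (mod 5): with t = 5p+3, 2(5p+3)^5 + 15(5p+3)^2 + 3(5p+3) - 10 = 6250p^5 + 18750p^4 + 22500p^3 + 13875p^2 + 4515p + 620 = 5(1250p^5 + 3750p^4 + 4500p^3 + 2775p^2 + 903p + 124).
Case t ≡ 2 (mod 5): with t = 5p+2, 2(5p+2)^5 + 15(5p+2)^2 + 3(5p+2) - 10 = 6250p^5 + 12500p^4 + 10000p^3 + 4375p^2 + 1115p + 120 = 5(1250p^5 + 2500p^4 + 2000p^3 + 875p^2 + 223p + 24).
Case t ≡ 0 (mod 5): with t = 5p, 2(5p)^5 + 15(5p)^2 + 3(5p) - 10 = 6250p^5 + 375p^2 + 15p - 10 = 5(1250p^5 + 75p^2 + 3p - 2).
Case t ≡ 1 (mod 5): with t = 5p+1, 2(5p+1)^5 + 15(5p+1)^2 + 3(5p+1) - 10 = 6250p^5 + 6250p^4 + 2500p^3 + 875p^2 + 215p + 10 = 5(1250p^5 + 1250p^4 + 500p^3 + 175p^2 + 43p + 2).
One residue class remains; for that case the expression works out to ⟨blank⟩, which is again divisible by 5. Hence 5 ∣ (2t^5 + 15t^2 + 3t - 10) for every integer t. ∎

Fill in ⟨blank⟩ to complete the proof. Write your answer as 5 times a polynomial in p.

The residues treated are {3, 2, 0, 1}, so the missing case is t ≡ 4 (mod 5); write t = 5p+4.
Then 2(5p+4)^5 + 15(5p+4)^2 + 3(5p+4) - 10 = 6250p^5 + 25000p^4 + 40000p^3 + 32375p^2 + 13415p + 2290 = 5(1250p^5 + 5000p^4 + 8000p^3 + 6475p^2 + 2683p + 458).

5(1250p^5 + 5000p^4 + 8000p^3 + 6475p^2 + 2683p + 458)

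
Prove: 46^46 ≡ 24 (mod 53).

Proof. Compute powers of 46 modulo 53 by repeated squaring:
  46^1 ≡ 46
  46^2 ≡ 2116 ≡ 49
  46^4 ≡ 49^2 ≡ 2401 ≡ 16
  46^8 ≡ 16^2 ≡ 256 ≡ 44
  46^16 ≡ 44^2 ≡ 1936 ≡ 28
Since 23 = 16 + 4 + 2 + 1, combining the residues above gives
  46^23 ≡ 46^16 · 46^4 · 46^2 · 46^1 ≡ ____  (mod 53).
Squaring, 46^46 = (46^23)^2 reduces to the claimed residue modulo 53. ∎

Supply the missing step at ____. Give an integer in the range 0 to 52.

36

46^16 · 46^4 · 46^2 · 46^1 ≡ 28 · 16 · 49 · 46 = 1009792.
1009792 mod 53 = 36, so 46^23 ≡ 36 (mod 53).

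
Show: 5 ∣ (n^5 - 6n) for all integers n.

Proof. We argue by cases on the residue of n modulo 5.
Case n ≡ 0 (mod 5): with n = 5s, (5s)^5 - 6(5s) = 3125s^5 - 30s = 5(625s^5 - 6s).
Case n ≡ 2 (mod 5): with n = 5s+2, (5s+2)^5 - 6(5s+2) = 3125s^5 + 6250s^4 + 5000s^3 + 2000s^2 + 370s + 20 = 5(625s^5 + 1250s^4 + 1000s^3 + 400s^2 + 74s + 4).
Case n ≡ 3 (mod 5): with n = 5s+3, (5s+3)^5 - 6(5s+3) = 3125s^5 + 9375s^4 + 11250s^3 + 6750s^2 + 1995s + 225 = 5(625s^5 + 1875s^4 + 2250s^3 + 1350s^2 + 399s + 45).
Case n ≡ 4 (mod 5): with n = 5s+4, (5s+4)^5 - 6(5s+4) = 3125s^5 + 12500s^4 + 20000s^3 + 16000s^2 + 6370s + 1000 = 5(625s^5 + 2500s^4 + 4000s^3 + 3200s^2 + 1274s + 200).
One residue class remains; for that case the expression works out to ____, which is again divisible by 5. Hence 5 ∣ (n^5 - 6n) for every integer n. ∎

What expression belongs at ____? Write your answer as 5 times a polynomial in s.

5(625s^5 + 625s^4 + 250s^3 + 50s^2 - s - 1)

The residues treated are {0, 2, 3, 4}, so the missing case is n ≡ 1 (mod 5); write n = 5s+1.
Then (5s+1)^5 - 6(5s+1) = 3125s^5 + 3125s^4 + 1250s^3 + 250s^2 - 5s - 5 = 5(625s^5 + 625s^4 + 250s^3 + 50s^2 - s - 1).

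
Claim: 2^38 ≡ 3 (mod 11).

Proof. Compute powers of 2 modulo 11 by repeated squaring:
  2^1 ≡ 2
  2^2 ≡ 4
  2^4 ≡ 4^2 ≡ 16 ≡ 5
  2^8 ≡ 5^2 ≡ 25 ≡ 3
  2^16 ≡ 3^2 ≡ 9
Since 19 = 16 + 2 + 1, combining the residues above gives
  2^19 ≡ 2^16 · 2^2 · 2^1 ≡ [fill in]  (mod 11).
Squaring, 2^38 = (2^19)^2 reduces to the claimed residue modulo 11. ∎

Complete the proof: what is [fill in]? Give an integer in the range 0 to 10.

6

Multiply the listed residues: 9 · 4 · 2 = 36 → 72.
Reducing modulo 11: 72 = 6·11 + 6, so 2^19 ≡ 6.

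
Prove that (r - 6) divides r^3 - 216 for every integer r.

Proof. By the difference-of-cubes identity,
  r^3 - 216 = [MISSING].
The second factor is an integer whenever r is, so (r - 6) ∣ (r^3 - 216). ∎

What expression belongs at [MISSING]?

a^3 - b^3 = (a - b)(a^2 + ab + b^2). With a = r, b = 6:
r^3 - 216 = (r - 6)(r^2 + 6r + 36).

(r - 6)(r^2 + 6r + 36)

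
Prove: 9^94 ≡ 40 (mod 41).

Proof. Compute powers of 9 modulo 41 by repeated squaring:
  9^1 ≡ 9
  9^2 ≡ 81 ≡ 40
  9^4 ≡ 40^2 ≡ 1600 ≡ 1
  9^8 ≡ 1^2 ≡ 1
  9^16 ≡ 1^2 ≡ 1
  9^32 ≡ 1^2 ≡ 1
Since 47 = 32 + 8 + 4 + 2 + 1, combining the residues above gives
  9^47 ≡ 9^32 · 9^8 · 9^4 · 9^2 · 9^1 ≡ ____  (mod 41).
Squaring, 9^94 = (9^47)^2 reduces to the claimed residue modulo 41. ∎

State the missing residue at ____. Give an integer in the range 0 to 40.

9^32 · 9^8 · 9^4 · 9^2 · 9^1 ≡ 1 · 1 · 1 · 40 · 9 = 360.
360 mod 41 = 32, so 9^47 ≡ 32 (mod 41).

32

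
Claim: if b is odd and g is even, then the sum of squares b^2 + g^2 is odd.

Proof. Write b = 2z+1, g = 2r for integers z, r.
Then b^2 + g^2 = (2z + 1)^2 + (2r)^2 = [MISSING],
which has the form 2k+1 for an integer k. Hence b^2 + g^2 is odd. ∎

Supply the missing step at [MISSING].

Expanding: (2z + 1)^2 + (2r)^2 = 4r^2 + 4z^2 + 4z + 1.
Every term except the constant is even, so this is 2(2r^2 + 2z^2 + 2z) + 1,
and 2r^2 + 2z^2 + 2z ∈ ℤ gives the required form.

2(2r^2 + 2z^2 + 2z) + 1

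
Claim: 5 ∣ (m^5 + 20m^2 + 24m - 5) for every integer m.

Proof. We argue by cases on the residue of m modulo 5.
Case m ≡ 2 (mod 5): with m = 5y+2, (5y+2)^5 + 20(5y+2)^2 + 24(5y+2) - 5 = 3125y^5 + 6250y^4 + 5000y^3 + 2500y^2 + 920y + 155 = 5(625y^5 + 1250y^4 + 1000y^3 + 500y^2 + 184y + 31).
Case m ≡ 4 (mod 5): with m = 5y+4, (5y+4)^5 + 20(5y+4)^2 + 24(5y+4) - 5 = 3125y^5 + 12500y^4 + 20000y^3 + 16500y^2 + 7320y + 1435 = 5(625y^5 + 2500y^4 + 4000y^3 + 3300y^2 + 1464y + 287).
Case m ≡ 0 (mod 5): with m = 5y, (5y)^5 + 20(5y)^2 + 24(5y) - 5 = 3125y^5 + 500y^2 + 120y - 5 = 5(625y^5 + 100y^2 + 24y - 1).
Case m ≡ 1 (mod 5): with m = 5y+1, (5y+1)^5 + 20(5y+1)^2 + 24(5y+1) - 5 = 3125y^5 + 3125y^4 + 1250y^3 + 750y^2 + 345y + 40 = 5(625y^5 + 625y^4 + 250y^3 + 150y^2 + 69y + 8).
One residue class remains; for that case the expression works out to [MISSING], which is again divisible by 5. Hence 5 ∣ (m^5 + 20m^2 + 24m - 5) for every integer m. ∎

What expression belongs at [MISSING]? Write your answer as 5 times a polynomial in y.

5(625y^5 + 1875y^4 + 2250y^3 + 1450y^2 + 549y + 98)

The residues treated are {2, 4, 0, 1}, so the missing case is m ≡ 3 (mod 5); write m = 5y+3.
Then (5y+3)^5 + 20(5y+3)^2 + 24(5y+3) - 5 = 3125y^5 + 9375y^4 + 11250y^3 + 7250y^2 + 2745y + 490 = 5(625y^5 + 1875y^4 + 2250y^3 + 1450y^2 + 549y + 98).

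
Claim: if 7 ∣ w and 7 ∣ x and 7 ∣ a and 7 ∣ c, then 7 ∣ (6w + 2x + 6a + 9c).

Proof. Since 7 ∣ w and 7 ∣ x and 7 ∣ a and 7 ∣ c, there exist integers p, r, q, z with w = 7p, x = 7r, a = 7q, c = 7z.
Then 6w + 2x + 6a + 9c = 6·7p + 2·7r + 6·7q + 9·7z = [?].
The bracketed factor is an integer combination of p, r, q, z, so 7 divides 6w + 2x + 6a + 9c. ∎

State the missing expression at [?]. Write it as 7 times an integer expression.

Each term has a factor of 7: 6·7p + 2·7r + 6·7q + 9·7z = 7·(6p + 6q + 2r + 9z).
Since 6p + 6q + 2r + 9z is an integer, 7 ∣ (6w + 2x + 6a + 9c).

7(6p + 6q + 2r + 9z)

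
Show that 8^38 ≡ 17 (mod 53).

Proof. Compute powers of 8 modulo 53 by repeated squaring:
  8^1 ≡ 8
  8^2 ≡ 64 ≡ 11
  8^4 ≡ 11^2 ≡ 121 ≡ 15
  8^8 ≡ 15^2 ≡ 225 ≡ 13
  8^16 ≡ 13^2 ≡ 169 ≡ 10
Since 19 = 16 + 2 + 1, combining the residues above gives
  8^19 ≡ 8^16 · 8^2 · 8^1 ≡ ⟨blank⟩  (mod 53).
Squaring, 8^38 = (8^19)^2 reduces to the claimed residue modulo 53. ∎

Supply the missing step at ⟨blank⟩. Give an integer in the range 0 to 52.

8^16 · 8^2 · 8^1 ≡ 10 · 11 · 8 = 880.
880 mod 53 = 32, so 8^19 ≡ 32 (mod 53).

32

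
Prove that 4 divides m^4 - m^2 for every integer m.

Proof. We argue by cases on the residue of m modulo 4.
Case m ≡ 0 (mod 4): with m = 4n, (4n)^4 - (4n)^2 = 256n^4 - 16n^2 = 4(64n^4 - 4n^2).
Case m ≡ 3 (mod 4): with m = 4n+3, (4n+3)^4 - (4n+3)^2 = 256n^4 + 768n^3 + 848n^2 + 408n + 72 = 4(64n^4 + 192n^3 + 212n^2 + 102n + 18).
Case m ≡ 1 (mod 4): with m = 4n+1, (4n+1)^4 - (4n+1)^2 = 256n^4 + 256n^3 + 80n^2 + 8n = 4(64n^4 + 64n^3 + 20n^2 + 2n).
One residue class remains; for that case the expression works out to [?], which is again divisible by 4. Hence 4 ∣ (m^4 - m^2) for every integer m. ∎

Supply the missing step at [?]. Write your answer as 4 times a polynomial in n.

The residues treated are {0, 3, 1}, so the missing case is m ≡ 2 (mod 4); write m = 4n+2.
Then (4n+2)^4 - (4n+2)^2 = 256n^4 + 512n^3 + 368n^2 + 112n + 12 = 4(64n^4 + 128n^3 + 92n^2 + 28n + 3).

4(64n^4 + 128n^3 + 92n^2 + 28n + 3)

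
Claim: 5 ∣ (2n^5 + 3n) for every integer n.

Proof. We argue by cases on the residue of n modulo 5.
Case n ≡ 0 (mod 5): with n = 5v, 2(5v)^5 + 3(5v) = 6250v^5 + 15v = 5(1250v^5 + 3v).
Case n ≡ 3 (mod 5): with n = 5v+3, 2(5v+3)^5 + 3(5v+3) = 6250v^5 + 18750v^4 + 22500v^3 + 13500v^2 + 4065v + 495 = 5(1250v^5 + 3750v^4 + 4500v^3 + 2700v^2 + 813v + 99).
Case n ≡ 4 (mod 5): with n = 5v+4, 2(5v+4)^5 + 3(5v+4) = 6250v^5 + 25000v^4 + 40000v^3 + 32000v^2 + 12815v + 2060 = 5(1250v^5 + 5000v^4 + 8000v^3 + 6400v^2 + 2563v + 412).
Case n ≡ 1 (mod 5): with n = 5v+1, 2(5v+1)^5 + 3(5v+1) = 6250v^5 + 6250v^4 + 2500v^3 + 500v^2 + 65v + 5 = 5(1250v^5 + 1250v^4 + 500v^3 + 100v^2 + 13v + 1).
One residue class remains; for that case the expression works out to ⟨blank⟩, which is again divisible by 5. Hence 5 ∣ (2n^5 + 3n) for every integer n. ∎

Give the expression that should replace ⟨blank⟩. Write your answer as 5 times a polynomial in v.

The residues treated are {0, 3, 4, 1}, so the missing case is n ≡ 2 (mod 5); write n = 5v+2.
Then 2(5v+2)^5 + 3(5v+2) = 6250v^5 + 12500v^4 + 10000v^3 + 4000v^2 + 815v + 70 = 5(1250v^5 + 2500v^4 + 2000v^3 + 800v^2 + 163v + 14).

5(1250v^5 + 2500v^4 + 2000v^3 + 800v^2 + 163v + 14)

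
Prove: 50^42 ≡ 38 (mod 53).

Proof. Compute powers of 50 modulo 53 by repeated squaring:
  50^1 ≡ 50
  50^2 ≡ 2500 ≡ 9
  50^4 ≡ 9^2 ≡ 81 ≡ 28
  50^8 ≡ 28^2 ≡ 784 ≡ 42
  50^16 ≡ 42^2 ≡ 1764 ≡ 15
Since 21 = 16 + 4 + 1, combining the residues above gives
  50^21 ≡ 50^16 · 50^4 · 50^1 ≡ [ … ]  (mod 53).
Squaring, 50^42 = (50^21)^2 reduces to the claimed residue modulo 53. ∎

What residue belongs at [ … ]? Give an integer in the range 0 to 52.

50^16 · 50^4 · 50^1 ≡ 15 · 28 · 50 = 21000.
21000 mod 53 = 12, so 50^21 ≡ 12 (mod 53).

12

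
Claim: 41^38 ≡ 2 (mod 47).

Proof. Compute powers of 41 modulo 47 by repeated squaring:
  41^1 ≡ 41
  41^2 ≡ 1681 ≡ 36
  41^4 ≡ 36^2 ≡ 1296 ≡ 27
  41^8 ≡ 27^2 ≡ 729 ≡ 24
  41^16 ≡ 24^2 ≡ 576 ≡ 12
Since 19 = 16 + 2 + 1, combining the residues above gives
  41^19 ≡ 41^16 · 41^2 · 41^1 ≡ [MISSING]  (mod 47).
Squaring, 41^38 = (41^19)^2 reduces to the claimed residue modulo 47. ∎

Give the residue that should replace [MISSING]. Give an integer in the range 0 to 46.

41^16 · 41^2 · 41^1 ≡ 12 · 36 · 41 = 17712.
17712 mod 47 = 40, so 41^19 ≡ 40 (mod 47).

40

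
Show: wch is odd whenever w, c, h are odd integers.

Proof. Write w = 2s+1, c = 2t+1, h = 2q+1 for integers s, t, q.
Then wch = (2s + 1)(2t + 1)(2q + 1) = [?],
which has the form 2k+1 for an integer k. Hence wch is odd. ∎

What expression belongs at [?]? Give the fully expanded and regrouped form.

2(4qst + 2qs + 2qt + q + 2st + s + t) + 1

Expanding: (2s + 1)(2t + 1)(2q + 1) = 8qst + 4qs + 4qt + 2q + 4st + 2s + 2t + 1.
Every term except the constant is even, so this is 2(4qst + 2qs + 2qt + q + 2st + s + t) + 1,
and 4qst + 2qs + 2qt + q + 2st + s + t ∈ ℤ gives the required form.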